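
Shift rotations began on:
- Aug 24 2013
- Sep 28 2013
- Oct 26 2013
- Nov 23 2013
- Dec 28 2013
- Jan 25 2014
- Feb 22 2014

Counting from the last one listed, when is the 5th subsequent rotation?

Jul 26 2014

Gaps: 35, 28, 28, 35, 28, 28 days — a mix of 28 and 35. Every date is a Saturday.
Each is the 4th Saturday of its month.
4th Saturday of March 2014: Mar 22 2014.
4th Saturday of April 2014: Apr 26 2014.
4th Saturday of May 2014: May 24 2014.
June 2014 — 4th Saturday is Jun 28 2014.
July 2014 — 4th Saturday is Jul 26 2014.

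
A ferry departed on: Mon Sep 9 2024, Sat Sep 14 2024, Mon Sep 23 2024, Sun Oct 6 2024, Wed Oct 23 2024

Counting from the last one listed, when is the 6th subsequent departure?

Sun Apr 27 2025

The spacing grows by 4 each time: 5, 9, 13, 17 days.
Next gap: 21 days. Wed Oct 23 2024 + 21 days = Wed Nov 13 2024.
Next gap: 25 days. Wed Nov 13 2024 + 25 days = Sun Dec 8 2024.
Next gap: 29 days. Sun Dec 8 2024 + 29 days = Mon Jan 6 2025.
Next gap: 33 days. Mon Jan 6 2025 + 33 days = Sat Feb 8 2025.
Next gap: 37 days. Sat Feb 8 2025 + 37 days = Mon Mar 17 2025.
Next gap: 41 days. Mon Mar 17 2025 + 41 days = Sun Apr 27 2025.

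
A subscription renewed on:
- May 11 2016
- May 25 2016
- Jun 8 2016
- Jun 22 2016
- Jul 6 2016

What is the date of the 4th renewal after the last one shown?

Aug 31 2016

Every event comes 14 days after the last (14, 14, 14, 14).
Jul 6 2016 + 14 days = Jul 20 2016.
Jul 20 2016 + 14 days = Aug 3 2016.
Aug 3 2016 + 14 days = Aug 17 2016.
Aug 17 2016 + 14 days = Aug 31 2016.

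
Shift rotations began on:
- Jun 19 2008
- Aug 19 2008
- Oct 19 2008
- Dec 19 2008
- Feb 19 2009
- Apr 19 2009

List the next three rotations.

Jun 19 2009, Aug 19 2009, Oct 19 2009

Each date is the 19th; the gaps (61, 61, 61, 62, 59) track the month lengths.
The rule is the 19th of every 2 months.
June 2009: Jun 19 2009.
August 2009: Aug 19 2009.
Next: October 2009 → Oct 19 2009.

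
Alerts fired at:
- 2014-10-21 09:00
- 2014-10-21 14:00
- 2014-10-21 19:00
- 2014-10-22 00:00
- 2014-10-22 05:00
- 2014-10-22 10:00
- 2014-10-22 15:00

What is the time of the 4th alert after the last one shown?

2014-10-23 11:00

The interval is a steady 5 hours (5, 5, 5, 5, 5, 5).
2014-10-22 15:00 + 5 h = 2014-10-22 20:00.
2014-10-22 20:00 + 5 h = 2014-10-23 01:00.
2014-10-23 01:00 + 5 h = 2014-10-23 06:00.
2014-10-23 06:00 + 5 h = 2014-10-23 11:00.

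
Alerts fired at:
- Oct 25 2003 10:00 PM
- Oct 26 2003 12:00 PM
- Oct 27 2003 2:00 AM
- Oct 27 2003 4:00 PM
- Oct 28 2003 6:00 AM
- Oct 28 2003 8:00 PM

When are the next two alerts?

The interval is a steady 14 hours (14, 14, 14, 14, 14).
Oct 28 2003 8:00 PM + 14 h = Oct 29 2003 10:00 AM.
Oct 29 2003 10:00 AM + 14 h = Oct 30 2003 12:00 AM.

Oct 29 2003 10:00 AM, Oct 30 2003 12:00 AM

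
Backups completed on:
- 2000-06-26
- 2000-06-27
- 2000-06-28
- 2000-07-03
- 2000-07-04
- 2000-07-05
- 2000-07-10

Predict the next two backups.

2000-07-11, 2000-07-12

Gaps: 1, 1, 5, 1, 1, 5 days — not constant, but cyclic with period 3.
The events fall on every Monday, Tuesday and Wednesday.
Next Tuesday: 2000-07-11.
The following Wednesday is 2000-07-12.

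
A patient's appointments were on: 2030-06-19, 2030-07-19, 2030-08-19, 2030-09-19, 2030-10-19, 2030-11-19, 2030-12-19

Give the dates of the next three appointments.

The day-of-month is always 19 (30, 31, 31, 30, 31, 30 days between events).
So this recurs on the 19th of each month.
Next: January 2031 → 2031-01-19.
Next: February 2031 → 2031-02-19.
Next: March 2031 → 2031-03-19.

2031-01-19, 2031-02-19, 2031-03-19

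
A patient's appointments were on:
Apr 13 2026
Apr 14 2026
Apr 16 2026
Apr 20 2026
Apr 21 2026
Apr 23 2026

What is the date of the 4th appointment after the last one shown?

May 4 2026

Every event lands on a Monday or Tuesday or Thursday (gaps cycle 1, 2, 4, 1, 2).
So the schedule is: every Monday, Tuesday and Thursday.
The following Monday is Apr 27 2026.
The following Tuesday is Apr 28 2026.
The following Thursday is Apr 30 2026.
Next Monday: May 4 2026.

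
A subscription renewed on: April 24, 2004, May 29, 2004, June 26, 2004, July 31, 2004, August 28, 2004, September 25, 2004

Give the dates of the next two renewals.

October 30, 2004; November 27, 2004

These are Saturdays with 35, 28, 35, 28, 28-day gaps.
Each is the final Saturday of its month — May 29, 2004 is past the 28th, so '4th Saturday' doesn't fit.
Last Saturday of October 2004: October 30, 2004.
Last Saturday of November 2004: November 27, 2004.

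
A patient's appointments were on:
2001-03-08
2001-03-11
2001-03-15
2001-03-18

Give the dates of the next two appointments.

Every event lands on a Thursday or Sunday (gaps cycle 3, 4, 3).
So the schedule is: every Thursday and Sunday.
Next Thursday: 2001-03-22.
The following Sunday is 2001-03-25.

2001-03-22, 2001-03-25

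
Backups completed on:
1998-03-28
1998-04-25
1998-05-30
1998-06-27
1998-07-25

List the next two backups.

1998-08-29, 1998-09-26

All Saturdays; the gaps (28, 35, 28, 28) vary with month length.
This is the last Saturday of each month.
Last Saturday of August 1998: 1998-08-29.
Last Saturday of September 1998: 1998-09-26.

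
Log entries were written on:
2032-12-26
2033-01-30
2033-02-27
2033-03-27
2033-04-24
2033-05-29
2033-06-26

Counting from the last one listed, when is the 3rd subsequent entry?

2033-09-25

All Sundays; the gaps (35, 28, 28, 28, 35, 28) vary with month length.
This is the last Sunday of each month.
July 2033 ends with Sunday 2033-07-31.
Last Sunday of August 2033: 2033-08-28.
September 2033 ends with Sunday 2033-09-25.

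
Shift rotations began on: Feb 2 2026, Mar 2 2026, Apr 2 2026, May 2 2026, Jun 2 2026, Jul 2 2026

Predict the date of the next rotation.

The day-of-month is always 2 (28, 31, 30, 31, 30 days between events).
So this recurs on the 2nd of each month.
Next: August 2026 → Aug 2 2026.

Aug 2 2026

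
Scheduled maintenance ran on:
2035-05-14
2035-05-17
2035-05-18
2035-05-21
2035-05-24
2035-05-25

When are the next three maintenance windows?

2035-05-28, 2035-05-31, 2035-06-01

Gaps: 3, 1, 3, 3, 1 days — not constant, but cyclic with period 3.
The events fall on every Monday, Thursday and Friday.
Next Monday: 2035-05-28.
The following Thursday is 2035-05-31.
The following Friday is 2035-06-01.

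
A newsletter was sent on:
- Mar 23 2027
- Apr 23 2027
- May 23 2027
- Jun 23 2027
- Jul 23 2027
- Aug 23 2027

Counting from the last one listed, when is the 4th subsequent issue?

Gaps: 31, 30, 31, 30, 31 days — not constant. Every event is on the 23rd of the month.
Pattern: the 23rd of each month.
September 2027: Sep 23 2027.
October 2027: Oct 23 2027.
November 2027: Nov 23 2027.
December 2027: Dec 23 2027.

Dec 23 2027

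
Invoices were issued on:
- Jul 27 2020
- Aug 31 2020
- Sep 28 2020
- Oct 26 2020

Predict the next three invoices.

All Mondays; the gaps (35, 28, 28) vary with month length.
This is the last Monday of each month.
Last Monday of November 2020: Nov 30 2020.
Last Monday of December 2020: Dec 28 2020.
January 2021 ends with Monday Jan 25 2021.

Nov 30 2020, Dec 28 2020, Jan 25 2021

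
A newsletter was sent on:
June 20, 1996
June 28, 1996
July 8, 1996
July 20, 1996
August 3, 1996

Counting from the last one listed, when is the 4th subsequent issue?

October 18, 1996

The spacing grows by 2 each time: 8, 10, 12, 14 days.
Next gap: 16 days. August 3, 1996 + 16 days = August 19, 1996.
Next gap: 18 days. August 19, 1996 + 18 days = September 6, 1996.
Next gap: 20 days. September 6, 1996 + 20 days = September 26, 1996.
Next gap: 22 days. September 26, 1996 + 22 days = October 18, 1996.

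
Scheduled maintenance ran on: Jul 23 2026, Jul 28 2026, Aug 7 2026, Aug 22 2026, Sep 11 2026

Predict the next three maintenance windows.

Gaps: 5, 10, 15, 20 days — each gap is 5 larger than the previous one.
Next gap: 25 days. Sep 11 2026 + 25 days = Oct 6 2026.
Next gap: 30 days. Oct 6 2026 + 30 days = Nov 5 2026.
Next gap: 35 days. Nov 5 2026 + 35 days = Dec 10 2026.

Oct 6 2026, Nov 5 2026, Dec 10 2026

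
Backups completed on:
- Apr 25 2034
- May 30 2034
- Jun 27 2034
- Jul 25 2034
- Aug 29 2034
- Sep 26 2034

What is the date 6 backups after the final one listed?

These are Tuesdays with 35, 28, 28, 35, 28-day gaps.
Each is the final Tuesday of its month — May 30 2034 is past the 28th, so '4th Tuesday' doesn't fit.
October 2034 ends with Tuesday Oct 31 2034.
Last Tuesday of November 2034: Nov 28 2034.
December 2034 ends with Tuesday Dec 26 2034.
January 2035 ends with Tuesday Jan 30 2035.
Last Tuesday of February 2035: Feb 27 2035.
Last Tuesday of March 2035: Mar 27 2035.

Mar 27 2035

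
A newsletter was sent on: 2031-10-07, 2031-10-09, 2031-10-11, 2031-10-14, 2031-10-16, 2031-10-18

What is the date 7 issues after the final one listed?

The gap pattern 2, 2, 3, 2, 2 repeats every 3 events.
These are the Tuesdays, Thursdays and Saturdays of each week.
Next Tuesday: 2031-10-21.
The following Thursday is 2031-10-23.
The following Saturday is 2031-10-25.
Next Tuesday: 2031-10-28.
The following Thursday is 2031-10-30.
The following Saturday is 2031-11-01.
Next Tuesday: 2031-11-04.

2031-11-04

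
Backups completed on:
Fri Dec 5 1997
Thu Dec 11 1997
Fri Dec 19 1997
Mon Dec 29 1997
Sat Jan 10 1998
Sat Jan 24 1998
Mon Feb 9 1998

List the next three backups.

Fri Feb 27 1998, Thu Mar 19 1998, Fri Apr 10 1998

The spacing grows by 2 each time: 6, 8, 10, 12, 14, 16 days.
Next gap: 18 days. Mon Feb 9 1998 + 18 days = Fri Feb 27 1998.
Next gap: 20 days. Fri Feb 27 1998 + 20 days = Thu Mar 19 1998.
Next gap: 22 days. Thu Mar 19 1998 + 22 days = Fri Apr 10 1998.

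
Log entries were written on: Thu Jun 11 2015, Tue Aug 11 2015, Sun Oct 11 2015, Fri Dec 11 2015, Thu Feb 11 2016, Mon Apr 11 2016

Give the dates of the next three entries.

Gaps: 61, 61, 61, 62, 60 days — not constant. Every event is on the 11th of the month.
Pattern: the 11th of every 2 months.
Next: June 2016 → Sat Jun 11 2016.
August 2016: Thu Aug 11 2016.
Next: October 2016 → Tue Oct 11 2016.

Sat Jun 11 2016, Thu Aug 11 2016, Tue Oct 11 2016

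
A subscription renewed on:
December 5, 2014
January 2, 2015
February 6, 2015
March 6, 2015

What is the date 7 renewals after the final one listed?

October 2, 2015

All dates are Fridays, 28, 35, 28 days apart.
Specifically, the 1st Friday of each month.
April 2015 — 1st Friday is April 3, 2015.
1st Friday of May 2015: May 1, 2015.
June 2015 — 1st Friday is June 5, 2015.
July 2015 — 1st Friday is July 3, 2015.
1st Friday of August 2015: August 7, 2015.
1st Friday of September 2015: September 4, 2015.
1st Friday of October 2015: October 2, 2015.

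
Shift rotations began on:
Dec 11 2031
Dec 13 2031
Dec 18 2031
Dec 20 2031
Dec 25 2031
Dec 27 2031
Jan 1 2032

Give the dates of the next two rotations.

The gap pattern 2, 5, 2, 5, 2, 5 repeats every 2 events.
These are the Thursdays and Saturdays of each week.
The following Saturday is Jan 3 2032.
The following Thursday is Jan 8 2032.

Jan 3 2032, Jan 8 2032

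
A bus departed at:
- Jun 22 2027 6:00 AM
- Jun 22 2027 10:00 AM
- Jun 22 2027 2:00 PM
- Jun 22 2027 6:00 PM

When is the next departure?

Jun 22 2027 10:00 PM

Spacing: 4, 4, 4 h — constant 4 h.
Jun 22 2027 6:00 PM + 4 h = Jun 22 2027 10:00 PM.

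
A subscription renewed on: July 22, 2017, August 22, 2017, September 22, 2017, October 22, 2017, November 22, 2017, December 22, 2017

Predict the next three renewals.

January 22, 2018; February 22, 2018; March 22, 2018

The day-of-month is always 22 (31, 31, 30, 31, 30 days between events).
So this recurs on the 22nd of each month.
January 2018: January 22, 2018.
February 2018: February 22, 2018.
March 2018: March 22, 2018.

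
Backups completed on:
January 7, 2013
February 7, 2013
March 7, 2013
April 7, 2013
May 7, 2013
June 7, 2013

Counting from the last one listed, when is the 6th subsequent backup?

December 7, 2013

The day-of-month is always 7 (31, 28, 31, 30, 31 days between events).
So this recurs on the 7th of each month.
July 2013: July 7, 2013.
Next: August 2013 → August 7, 2013.
Next: September 2013 → September 7, 2013.
October 2013: October 7, 2013.
November 2013: November 7, 2013.
December 2013: December 7, 2013.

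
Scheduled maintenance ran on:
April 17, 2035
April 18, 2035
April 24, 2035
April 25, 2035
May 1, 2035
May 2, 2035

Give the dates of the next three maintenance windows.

The gap pattern 1, 6, 1, 6, 1 repeats every 2 events.
These are the Tuesdays and Wednesdays of each week.
Next Tuesday: May 8, 2035.
The following Wednesday is May 9, 2035.
The following Tuesday is May 15, 2035.

May 8, 2035; May 9, 2035; May 15, 2035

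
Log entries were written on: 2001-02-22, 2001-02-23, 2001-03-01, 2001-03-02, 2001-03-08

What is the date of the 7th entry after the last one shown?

The gap pattern 1, 6, 1, 6 repeats every 2 events.
These are the Thursdays and Fridays of each week.
Next Friday: 2001-03-09.
Next Thursday: 2001-03-15.
Next Friday: 2001-03-16.
The following Thursday is 2001-03-22.
The following Friday is 2001-03-23.
Next Thursday: 2001-03-29.
The following Friday is 2001-03-30.

2001-03-30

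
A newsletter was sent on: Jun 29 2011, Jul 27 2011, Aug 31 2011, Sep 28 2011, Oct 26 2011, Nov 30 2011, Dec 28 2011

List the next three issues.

These are Wednesdays with 28, 35, 28, 28, 35, 28-day gaps.
Each is the final Wednesday of its month — Jun 29 2011 is past the 28th, so '4th Wednesday' doesn't fit.
Last Wednesday of January 2012: Jan 25 2012.
Last Wednesday of February 2012: Feb 29 2012.
March 2012 ends with Wednesday Mar 28 2012.

Jan 25 2012, Feb 29 2012, Mar 28 2012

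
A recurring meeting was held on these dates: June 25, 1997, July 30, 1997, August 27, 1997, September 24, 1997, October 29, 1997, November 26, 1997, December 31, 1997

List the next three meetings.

January 28, 1998; February 25, 1998; March 25, 1998

Every date is a Wednesday; gaps 35, 28, 28, 35, 28, 35 days.
Each is the last Wednesday of its month (at least one falls on the 29th or later, ruling out '4th Wednesday').
Last Wednesday of January 1998: January 28, 1998.
Last Wednesday of February 1998: February 25, 1998.
Last Wednesday of March 1998: March 25, 1998.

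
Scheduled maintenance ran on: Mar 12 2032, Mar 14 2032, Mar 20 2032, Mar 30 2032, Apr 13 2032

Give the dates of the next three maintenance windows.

May 1 2032, May 23 2032, Jun 18 2032

Intervals are 2, 6, 10, 14 days — an arithmetic progression with common difference 4.
Next gap: 18 days. Apr 13 2032 + 18 days = May 1 2032.
Next gap: 22 days. May 1 2032 + 22 days = May 23 2032.
Next gap: 26 days. May 23 2032 + 26 days = Jun 18 2032.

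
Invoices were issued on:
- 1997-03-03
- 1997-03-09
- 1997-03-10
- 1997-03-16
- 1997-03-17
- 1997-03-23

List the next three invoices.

1997-03-24, 1997-03-30, 1997-03-31

Gaps: 6, 1, 6, 1, 6 days — not constant, but cyclic with period 2.
The events fall on every Monday and Sunday.
Next Monday: 1997-03-24.
Next Sunday: 1997-03-30.
The following Monday is 1997-03-31.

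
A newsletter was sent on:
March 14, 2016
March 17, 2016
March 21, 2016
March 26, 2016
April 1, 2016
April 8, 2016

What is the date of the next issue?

April 16, 2016

Intervals are 3, 4, 5, 6, 7 days — an arithmetic progression with common difference 1.
Next gap: 8 days. April 8, 2016 + 8 days = April 16, 2016.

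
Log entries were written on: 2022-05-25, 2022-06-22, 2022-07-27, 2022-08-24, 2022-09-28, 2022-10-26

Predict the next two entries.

All dates are Wednesdays, 28, 35, 28, 35, 28 days apart.
Specifically, the 4th Wednesday of each month.
November 2022 — 4th Wednesday is 2022-11-23.
December 2022 — 4th Wednesday is 2022-12-28.

2022-11-23, 2022-12-28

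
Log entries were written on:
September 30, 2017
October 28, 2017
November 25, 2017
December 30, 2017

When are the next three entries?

January 27, 2018; February 24, 2018; March 31, 2018

Every date is a Saturday; gaps 28, 28, 35 days.
Each is the last Saturday of its month (at least one falls on the 29th or later, ruling out '4th Saturday').
January 2018 ends with Saturday January 27, 2018.
February 2018 ends with Saturday February 24, 2018.
Last Saturday of March 2018: March 31, 2018.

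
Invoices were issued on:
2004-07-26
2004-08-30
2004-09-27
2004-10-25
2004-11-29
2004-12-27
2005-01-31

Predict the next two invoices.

2005-02-28, 2005-03-28

These are Mondays with 35, 28, 28, 35, 28, 35-day gaps.
Each is the final Monday of its month — 2004-08-30 is past the 28th, so '4th Monday' doesn't fit.
February 2005 ends with Monday 2005-02-28.
Last Monday of March 2005: 2005-03-28.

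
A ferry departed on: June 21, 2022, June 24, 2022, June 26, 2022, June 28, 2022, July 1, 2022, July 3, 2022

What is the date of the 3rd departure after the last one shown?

July 10, 2022

The gap pattern 3, 2, 2, 3, 2 repeats every 3 events.
These are the Tuesdays, Fridays and Sundays of each week.
The following Tuesday is July 5, 2022.
The following Friday is July 8, 2022.
The following Sunday is July 10, 2022.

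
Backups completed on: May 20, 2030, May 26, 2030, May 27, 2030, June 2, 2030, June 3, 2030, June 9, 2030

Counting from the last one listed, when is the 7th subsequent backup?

July 1, 2030

Gaps: 6, 1, 6, 1, 6 days — not constant, but cyclic with period 2.
The events fall on every Monday and Sunday.
The following Monday is June 10, 2030.
The following Sunday is June 16, 2030.
The following Monday is June 17, 2030.
Next Sunday: June 23, 2030.
The following Monday is June 24, 2030.
Next Sunday: June 30, 2030.
Next Monday: July 1, 2030.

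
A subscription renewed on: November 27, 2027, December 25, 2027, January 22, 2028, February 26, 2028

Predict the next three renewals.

All dates are Saturdays, 28, 28, 35 days apart.
Specifically, the 4th Saturday of each month.
March 2028 — 4th Saturday is March 25, 2028.
April 2028 — 4th Saturday is April 22, 2028.
May 2028 — 4th Saturday is May 27, 2028.

March 25, 2028; April 22, 2028; May 27, 2028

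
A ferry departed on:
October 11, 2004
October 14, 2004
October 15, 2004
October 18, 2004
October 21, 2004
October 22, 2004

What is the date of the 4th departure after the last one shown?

Gaps: 3, 1, 3, 3, 1 days — not constant, but cyclic with period 3.
The events fall on every Monday, Thursday and Friday.
Next Monday: October 25, 2004.
Next Thursday: October 28, 2004.
The following Friday is October 29, 2004.
Next Monday: November 1, 2004.

November 1, 2004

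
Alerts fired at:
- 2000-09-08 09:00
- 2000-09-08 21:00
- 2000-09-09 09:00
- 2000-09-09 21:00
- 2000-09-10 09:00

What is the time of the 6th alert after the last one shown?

2000-09-13 09:00

Spacing: 12, 12, 12, 12 h — constant 12 h.
2000-09-10 09:00 + 12 h = 2000-09-10 21:00.
2000-09-10 21:00 + 12 h = 2000-09-11 09:00.
2000-09-11 09:00 + 12 h = 2000-09-11 21:00.
2000-09-11 21:00 + 12 h = 2000-09-12 09:00.
2000-09-12 09:00 + 12 h = 2000-09-12 21:00.
2000-09-12 21:00 + 12 h = 2000-09-13 09:00.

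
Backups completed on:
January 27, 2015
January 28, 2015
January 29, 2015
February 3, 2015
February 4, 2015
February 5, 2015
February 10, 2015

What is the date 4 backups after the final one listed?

February 18, 2015

The gap pattern 1, 1, 5, 1, 1, 5 repeats every 3 events.
These are the Tuesdays, Wednesdays and Thursdays of each week.
Next Wednesday: February 11, 2015.
The following Thursday is February 12, 2015.
The following Tuesday is February 17, 2015.
Next Wednesday: February 18, 2015.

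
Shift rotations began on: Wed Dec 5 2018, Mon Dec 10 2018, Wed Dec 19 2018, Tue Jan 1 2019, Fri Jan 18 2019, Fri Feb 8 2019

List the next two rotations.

Tue Mar 5 2019, Wed Apr 3 2019

Intervals are 5, 9, 13, 17, 21 days — an arithmetic progression with common difference 4.
Next gap: 25 days. Fri Feb 8 2019 + 25 days = Tue Mar 5 2019.
Next gap: 29 days. Tue Mar 5 2019 + 29 days = Wed Apr 3 2019.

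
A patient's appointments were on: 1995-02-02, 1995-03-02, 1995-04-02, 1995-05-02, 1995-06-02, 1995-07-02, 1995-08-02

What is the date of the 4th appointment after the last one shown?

Gaps: 28, 31, 30, 31, 30, 31 days — not constant. Every event is on the 2nd of the month.
Pattern: the 2nd of each month.
September 1995: 1995-09-02.
October 1995: 1995-10-02.
November 1995: 1995-11-02.
December 1995: 1995-12-02.

1995-12-02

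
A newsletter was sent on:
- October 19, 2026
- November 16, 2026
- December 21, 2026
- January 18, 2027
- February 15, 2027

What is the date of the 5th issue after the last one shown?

July 19, 2027

These are Mondays at 28- or 35-day spacing (28, 35, 28, 28).
The pattern: 3rd Monday of the month.
March 2027 — 3rd Monday is March 15, 2027.
3rd Monday of April 2027: April 19, 2027.
May 2027 — 3rd Monday is May 17, 2027.
3rd Monday of June 2027: June 21, 2027.
July 2027 — 3rd Monday is July 19, 2027.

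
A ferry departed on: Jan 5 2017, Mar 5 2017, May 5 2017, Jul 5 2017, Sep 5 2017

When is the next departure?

The day-of-month is always 5 (59, 61, 61, 62 days between events).
So this recurs on the 5th of every 2 months.
Next: November 2017 → Nov 5 2017.

Nov 5 2017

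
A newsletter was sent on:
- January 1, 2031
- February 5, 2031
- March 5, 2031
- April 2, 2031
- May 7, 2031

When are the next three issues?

All dates are Wednesdays, 35, 28, 28, 35 days apart.
Specifically, the 1st Wednesday of each month.
1st Wednesday of June 2031: June 4, 2031.
July 2031 — 1st Wednesday is July 2, 2031.
August 2031 — 1st Wednesday is August 6, 2031.

June 4, 2031; July 2, 2031; August 6, 2031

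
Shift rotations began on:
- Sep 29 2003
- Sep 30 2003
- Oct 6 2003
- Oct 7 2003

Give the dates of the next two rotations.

Oct 13 2003, Oct 14 2003

The gap pattern 1, 6, 1 repeats every 2 events.
These are the Mondays and Tuesdays of each week.
The following Monday is Oct 13 2003.
The following Tuesday is Oct 14 2003.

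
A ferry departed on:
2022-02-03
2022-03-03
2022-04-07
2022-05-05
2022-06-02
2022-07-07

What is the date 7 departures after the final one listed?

2023-02-02

These are Thursdays at 28- or 35-day spacing (28, 35, 28, 28, 35).
The pattern: 1st Thursday of the month.
August 2022 — 1st Thursday is 2022-08-04.
September 2022 — 1st Thursday is 2022-09-01.
October 2022 — 1st Thursday is 2022-10-06.
November 2022 — 1st Thursday is 2022-11-03.
1st Thursday of December 2022: 2022-12-01.
January 2023 — 1st Thursday is 2023-01-05.
1st Thursday of February 2023: 2023-02-02.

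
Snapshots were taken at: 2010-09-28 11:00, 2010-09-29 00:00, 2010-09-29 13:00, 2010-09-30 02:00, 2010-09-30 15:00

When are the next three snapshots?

2010-10-01 04:00, 2010-10-01 17:00, 2010-10-02 06:00

The interval is a steady 13 hours (13, 13, 13, 13).
2010-09-30 15:00 + 13 h = 2010-10-01 04:00.
2010-10-01 04:00 + 13 h = 2010-10-01 17:00.
2010-10-01 17:00 + 13 h = 2010-10-02 06:00.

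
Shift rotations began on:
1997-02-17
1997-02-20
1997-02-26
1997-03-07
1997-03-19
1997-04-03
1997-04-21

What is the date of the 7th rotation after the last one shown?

1997-11-17

Gaps: 3, 6, 9, 12, 15, 18 days — each gap is 3 larger than the previous one.
Next gap: 21 days. 1997-04-21 + 21 days = 1997-05-12.
Next gap: 24 days. 1997-05-12 + 24 days = 1997-06-05.
Next gap: 27 days. 1997-06-05 + 27 days = 1997-07-02.
Next gap: 30 days. 1997-07-02 + 30 days = 1997-08-01.
Next gap: 33 days. 1997-08-01 + 33 days = 1997-09-03.
Next gap: 36 days. 1997-09-03 + 36 days = 1997-10-09.
Next gap: 39 days. 1997-10-09 + 39 days = 1997-11-17.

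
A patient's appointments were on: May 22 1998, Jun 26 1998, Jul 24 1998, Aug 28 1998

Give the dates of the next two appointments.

All dates are Fridays, 35, 28, 35 days apart.
Specifically, the 4th Friday of each month.
September 1998 — 4th Friday is Sep 25 1998.
October 1998 — 4th Friday is Oct 23 1998.

Sep 25 1998, Oct 23 1998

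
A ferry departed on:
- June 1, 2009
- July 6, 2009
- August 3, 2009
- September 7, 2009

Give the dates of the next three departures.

October 5, 2009; November 2, 2009; December 7, 2009

Gaps: 35, 28, 35 days — a mix of 28 and 35. Every date is a Monday.
Each is the 1st Monday of its month.
1st Monday of October 2009: October 5, 2009.
November 2009 — 1st Monday is November 2, 2009.
December 2009 — 1st Monday is December 7, 2009.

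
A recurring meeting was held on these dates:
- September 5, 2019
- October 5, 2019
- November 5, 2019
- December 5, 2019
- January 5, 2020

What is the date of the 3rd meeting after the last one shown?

April 5, 2020

The day-of-month is always 5 (30, 31, 30, 31 days between events).
So this recurs on the 5th of each month.
February 2020: February 5, 2020.
Next: March 2020 → March 5, 2020.
April 2020: April 5, 2020.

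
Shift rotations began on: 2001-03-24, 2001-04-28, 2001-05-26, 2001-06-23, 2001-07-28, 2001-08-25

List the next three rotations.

2001-09-22, 2001-10-27, 2001-11-24

All dates are Saturdays, 35, 28, 28, 35, 28 days apart.
Specifically, the 4th Saturday of each month.
September 2001 — 4th Saturday is 2001-09-22.
4th Saturday of October 2001: 2001-10-27.
4th Saturday of November 2001: 2001-11-24.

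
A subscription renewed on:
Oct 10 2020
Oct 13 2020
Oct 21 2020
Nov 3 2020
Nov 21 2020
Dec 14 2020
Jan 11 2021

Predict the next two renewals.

Feb 13 2021, Mar 23 2021

Gaps: 3, 8, 13, 18, 23, 28 days — each gap is 5 larger than the previous one.
Next gap: 33 days. Jan 11 2021 + 33 days = Feb 13 2021.
Next gap: 38 days. Feb 13 2021 + 38 days = Mar 23 2021.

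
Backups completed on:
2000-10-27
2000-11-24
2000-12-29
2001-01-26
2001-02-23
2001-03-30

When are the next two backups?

2001-04-27, 2001-05-25

All Fridays; the gaps (28, 35, 28, 28, 35) vary with month length.
This is the last Friday of each month.
April 2001 ends with Friday 2001-04-27.
Last Friday of May 2001: 2001-05-25.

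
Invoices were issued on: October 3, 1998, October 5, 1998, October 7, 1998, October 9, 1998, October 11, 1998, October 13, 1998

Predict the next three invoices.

Gaps between consecutive events: 2, 2, 2, 2, 2 days — a constant 2-day interval.
October 13, 1998 + 2 days = October 15, 1998.
October 15, 1998 + 2 days = October 17, 1998.
October 17, 1998 + 2 days = October 19, 1998.

October 15, 1998; October 17, 1998; October 19, 1998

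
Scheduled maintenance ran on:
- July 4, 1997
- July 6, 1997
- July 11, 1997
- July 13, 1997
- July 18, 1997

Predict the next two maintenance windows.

July 20, 1997; July 25, 1997

Every event lands on a Friday or Sunday (gaps cycle 2, 5, 2, 5).
So the schedule is: every Friday and Sunday.
Next Sunday: July 20, 1997.
Next Friday: July 25, 1997.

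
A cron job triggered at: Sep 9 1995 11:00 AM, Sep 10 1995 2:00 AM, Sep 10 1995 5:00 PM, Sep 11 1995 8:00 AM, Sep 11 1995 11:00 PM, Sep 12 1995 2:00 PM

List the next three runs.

Sep 13 1995 5:00 AM, Sep 13 1995 8:00 PM, Sep 14 1995 11:00 AM

The interval is a steady 15 hours (15, 15, 15, 15, 15).
Sep 12 1995 2:00 PM + 15 h = Sep 13 1995 5:00 AM.
Sep 13 1995 5:00 AM + 15 h = Sep 13 1995 8:00 PM.
Sep 13 1995 8:00 PM + 15 h = Sep 14 1995 11:00 AM.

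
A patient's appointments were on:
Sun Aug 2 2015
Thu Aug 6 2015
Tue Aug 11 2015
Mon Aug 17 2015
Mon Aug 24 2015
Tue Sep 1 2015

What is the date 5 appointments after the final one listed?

Mon Oct 26 2015

Intervals are 4, 5, 6, 7, 8 days — an arithmetic progression with common difference 1.
Next gap: 9 days. Tue Sep 1 2015 + 9 days = Thu Sep 10 2015.
Next gap: 10 days. Thu Sep 10 2015 + 10 days = Sun Sep 20 2015.
Next gap: 11 days. Sun Sep 20 2015 + 11 days = Thu Oct 1 2015.
Next gap: 12 days. Thu Oct 1 2015 + 12 days = Tue Oct 13 2015.
Next gap: 13 days. Tue Oct 13 2015 + 13 days = Mon Oct 26 2015.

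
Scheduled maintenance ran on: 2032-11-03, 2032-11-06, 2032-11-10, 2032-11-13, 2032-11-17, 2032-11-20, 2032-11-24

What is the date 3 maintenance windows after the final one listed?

2032-12-04

The gap pattern 3, 4, 3, 4, 3, 4 repeats every 2 events.
These are the Wednesdays and Saturdays of each week.
The following Saturday is 2032-11-27.
Next Wednesday: 2032-12-01.
Next Saturday: 2032-12-04.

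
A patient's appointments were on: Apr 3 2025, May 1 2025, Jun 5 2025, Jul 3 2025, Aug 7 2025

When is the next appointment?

Sep 4 2025

Gaps: 28, 35, 28, 35 days — a mix of 28 and 35. Every date is a Thursday.
Each is the 1st Thursday of its month.
1st Thursday of September 2025: Sep 4 2025.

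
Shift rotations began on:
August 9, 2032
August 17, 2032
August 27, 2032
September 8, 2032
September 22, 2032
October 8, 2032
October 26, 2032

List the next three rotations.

Gaps: 8, 10, 12, 14, 16, 18 days — each gap is 2 larger than the previous one.
Next gap: 20 days. October 26, 2032 + 20 days = November 15, 2032.
Next gap: 22 days. November 15, 2032 + 22 days = December 7, 2032.
Next gap: 24 days. December 7, 2032 + 24 days = December 31, 2032.

November 15, 2032; December 7, 2032; December 31, 2032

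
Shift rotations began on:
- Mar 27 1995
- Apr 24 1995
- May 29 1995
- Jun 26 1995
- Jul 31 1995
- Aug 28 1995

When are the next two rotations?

These are Mondays with 28, 35, 28, 35, 28-day gaps.
Each is the final Monday of its month — May 29 1995 is past the 28th, so '4th Monday' doesn't fit.
September 1995 ends with Monday Sep 25 1995.
October 1995 ends with Monday Oct 30 1995.

Sep 25 1995, Oct 30 1995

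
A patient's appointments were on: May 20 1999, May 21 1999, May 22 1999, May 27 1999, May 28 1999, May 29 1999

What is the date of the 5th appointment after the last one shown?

Gaps: 1, 1, 5, 1, 1 days — not constant, but cyclic with period 3.
The events fall on every Thursday, Friday and Saturday.
The following Thursday is Jun 3 1999.
The following Friday is Jun 4 1999.
Next Saturday: Jun 5 1999.
Next Thursday: Jun 10 1999.
The following Friday is Jun 11 1999.

Jun 11 1999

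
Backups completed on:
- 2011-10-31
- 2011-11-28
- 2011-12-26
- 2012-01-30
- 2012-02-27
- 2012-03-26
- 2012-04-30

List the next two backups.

2012-05-28, 2012-06-25

Every date is a Monday; gaps 28, 28, 35, 28, 28, 35 days.
Each is the last Monday of its month (at least one falls on the 29th or later, ruling out '4th Monday').
Last Monday of May 2012: 2012-05-28.
Last Monday of June 2012: 2012-06-25.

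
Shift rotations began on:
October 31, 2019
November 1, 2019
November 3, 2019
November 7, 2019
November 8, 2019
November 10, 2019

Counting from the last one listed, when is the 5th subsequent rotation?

November 22, 2019

Every event lands on a Thursday or Friday or Sunday (gaps cycle 1, 2, 4, 1, 2).
So the schedule is: every Thursday, Friday and Sunday.
Next Thursday: November 14, 2019.
The following Friday is November 15, 2019.
The following Sunday is November 17, 2019.
Next Thursday: November 21, 2019.
The following Friday is November 22, 2019.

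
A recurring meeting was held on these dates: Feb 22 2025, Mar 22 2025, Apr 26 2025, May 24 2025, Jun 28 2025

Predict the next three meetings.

Jul 26 2025, Aug 23 2025, Sep 27 2025

All dates are Saturdays, 28, 35, 28, 35 days apart.
Specifically, the 4th Saturday of each month.
July 2025 — 4th Saturday is Jul 26 2025.
August 2025 — 4th Saturday is Aug 23 2025.
September 2025 — 4th Saturday is Sep 27 2025.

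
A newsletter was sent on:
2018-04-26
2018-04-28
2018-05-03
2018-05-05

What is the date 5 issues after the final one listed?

Every event lands on a Thursday or Saturday (gaps cycle 2, 5, 2).
So the schedule is: every Thursday and Saturday.
The following Thursday is 2018-05-10.
The following Saturday is 2018-05-12.
The following Thursday is 2018-05-17.
Next Saturday: 2018-05-19.
The following Thursday is 2018-05-24.

2018-05-24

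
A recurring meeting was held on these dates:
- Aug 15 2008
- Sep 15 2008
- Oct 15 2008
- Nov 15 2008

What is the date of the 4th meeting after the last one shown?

Each date is the 15th; the gaps (31, 30, 31) track the month lengths.
The rule is the 15th of each month.
December 2008: Dec 15 2008.
Next: January 2009 → Jan 15 2009.
February 2009: Feb 15 2009.
Next: March 2009 → Mar 15 2009.

Mar 15 2009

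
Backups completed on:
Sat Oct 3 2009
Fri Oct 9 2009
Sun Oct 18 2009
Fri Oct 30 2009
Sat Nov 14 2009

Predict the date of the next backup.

Wed Dec 2 2009

The spacing grows by 3 each time: 6, 9, 12, 15 days.
Next gap: 18 days. Sat Nov 14 2009 + 18 days = Wed Dec 2 2009.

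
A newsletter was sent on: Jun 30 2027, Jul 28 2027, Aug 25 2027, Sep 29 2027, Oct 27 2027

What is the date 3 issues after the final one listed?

These are Wednesdays with 28, 28, 35, 28-day gaps.
Each is the final Wednesday of its month — Jun 30 2027 is past the 28th, so '4th Wednesday' doesn't fit.
Last Wednesday of November 2027: Nov 24 2027.
Last Wednesday of December 2027: Dec 29 2027.
Last Wednesday of January 2028: Jan 26 2028.

Jan 26 2028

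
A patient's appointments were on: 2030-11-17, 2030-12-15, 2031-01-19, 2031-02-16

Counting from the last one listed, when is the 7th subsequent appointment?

Gaps: 28, 35, 28 days — a mix of 28 and 35. Every date is a Sunday.
Each is the 3rd Sunday of its month.
3rd Sunday of March 2031: 2031-03-16.
April 2031 — 3rd Sunday is 2031-04-20.
May 2031 — 3rd Sunday is 2031-05-18.
June 2031 — 3rd Sunday is 2031-06-15.
July 2031 — 3rd Sunday is 2031-07-20.
3rd Sunday of August 2031: 2031-08-17.
September 2031 — 3rd Sunday is 2031-09-21.

2031-09-21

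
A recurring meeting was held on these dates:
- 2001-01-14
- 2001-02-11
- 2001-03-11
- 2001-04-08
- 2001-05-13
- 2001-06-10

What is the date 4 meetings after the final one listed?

2001-10-14

Gaps: 28, 28, 28, 35, 28 days — a mix of 28 and 35. Every date is a Sunday.
Each is the 2nd Sunday of its month.
2nd Sunday of July 2001: 2001-07-08.
2nd Sunday of August 2001: 2001-08-12.
2nd Sunday of September 2001: 2001-09-09.
2nd Sunday of October 2001: 2001-10-14.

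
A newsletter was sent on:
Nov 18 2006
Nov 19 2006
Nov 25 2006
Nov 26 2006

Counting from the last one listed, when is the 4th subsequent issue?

Every event lands on a Saturday or Sunday (gaps cycle 1, 6, 1).
So the schedule is: every Saturday and Sunday.
The following Saturday is Dec 2 2006.
The following Sunday is Dec 3 2006.
Next Saturday: Dec 9 2006.
Next Sunday: Dec 10 2006.

Dec 10 2006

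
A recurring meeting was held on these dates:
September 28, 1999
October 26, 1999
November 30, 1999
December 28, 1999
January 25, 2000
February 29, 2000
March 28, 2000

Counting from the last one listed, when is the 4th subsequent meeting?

All Tuesdays; the gaps (28, 35, 28, 28, 35, 28) vary with month length.
This is the last Tuesday of each month.
April 2000 ends with Tuesday April 25, 2000.
Last Tuesday of May 2000: May 30, 2000.
Last Tuesday of June 2000: June 27, 2000.
Last Tuesday of July 2000: July 25, 2000.

July 25, 2000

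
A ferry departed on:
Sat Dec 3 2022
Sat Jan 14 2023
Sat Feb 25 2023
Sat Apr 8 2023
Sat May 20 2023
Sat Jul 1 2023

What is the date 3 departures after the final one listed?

Sat Nov 4 2023

The spacing is 42, 42, 42, 42, 42 days — always 42 days.
Sat Jul 1 2023 + 42 days = Sat Aug 12 2023.
Sat Aug 12 2023 + 42 days = Sat Sep 23 2023.
Sat Sep 23 2023 + 42 days = Sat Nov 4 2023.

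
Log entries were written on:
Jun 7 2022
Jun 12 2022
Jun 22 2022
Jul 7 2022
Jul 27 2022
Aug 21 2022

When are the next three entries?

Sep 20 2022, Oct 25 2022, Dec 4 2022

Intervals are 5, 10, 15, 20, 25 days — an arithmetic progression with common difference 5.
Next gap: 30 days. Aug 21 2022 + 30 days = Sep 20 2022.
Next gap: 35 days. Sep 20 2022 + 35 days = Oct 25 2022.
Next gap: 40 days. Oct 25 2022 + 40 days = Dec 4 2022.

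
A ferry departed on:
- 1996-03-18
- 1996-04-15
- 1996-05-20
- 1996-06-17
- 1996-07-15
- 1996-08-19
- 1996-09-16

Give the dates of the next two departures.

These are Mondays at 28- or 35-day spacing (28, 35, 28, 28, 35, 28).
The pattern: 3rd Monday of the month.
3rd Monday of October 1996: 1996-10-21.
3rd Monday of November 1996: 1996-11-18.

1996-10-21, 1996-11-18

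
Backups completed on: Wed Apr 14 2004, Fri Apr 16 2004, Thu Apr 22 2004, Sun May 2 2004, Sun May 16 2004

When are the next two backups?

Intervals are 2, 6, 10, 14 days — an arithmetic progression with common difference 4.
Next gap: 18 days. Sun May 16 2004 + 18 days = Thu Jun 3 2004.
Next gap: 22 days. Thu Jun 3 2004 + 22 days = Fri Jun 25 2004.

Thu Jun 3 2004, Fri Jun 25 2004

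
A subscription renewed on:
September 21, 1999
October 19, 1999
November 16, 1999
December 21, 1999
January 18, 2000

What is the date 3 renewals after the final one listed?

These are Tuesdays at 28- or 35-day spacing (28, 28, 35, 28).
The pattern: 3rd Tuesday of the month.
February 2000 — 3rd Tuesday is February 15, 2000.
3rd Tuesday of March 2000: March 21, 2000.
April 2000 — 3rd Tuesday is April 18, 2000.

April 18, 2000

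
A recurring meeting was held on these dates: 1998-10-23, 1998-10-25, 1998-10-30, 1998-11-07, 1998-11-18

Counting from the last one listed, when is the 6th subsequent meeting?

1999-03-27

Gaps: 2, 5, 8, 11 days — each gap is 3 larger than the previous one.
Next gap: 14 days. 1998-11-18 + 14 days = 1998-12-02.
Next gap: 17 days. 1998-12-02 + 17 days = 1998-12-19.
Next gap: 20 days. 1998-12-19 + 20 days = 1999-01-08.
Next gap: 23 days. 1999-01-08 + 23 days = 1999-01-31.
Next gap: 26 days. 1999-01-31 + 26 days = 1999-02-26.
Next gap: 29 days. 1999-02-26 + 29 days = 1999-03-27.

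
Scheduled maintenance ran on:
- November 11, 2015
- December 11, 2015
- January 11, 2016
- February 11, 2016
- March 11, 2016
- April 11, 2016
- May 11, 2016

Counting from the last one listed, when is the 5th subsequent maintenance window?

October 11, 2016

Gaps: 30, 31, 31, 29, 31, 30 days — not constant. Every event is on the 11th of the month.
Pattern: the 11th of each month.
Next: June 2016 → June 11, 2016.
July 2016: July 11, 2016.
Next: August 2016 → August 11, 2016.
September 2016: September 11, 2016.
October 2016: October 11, 2016.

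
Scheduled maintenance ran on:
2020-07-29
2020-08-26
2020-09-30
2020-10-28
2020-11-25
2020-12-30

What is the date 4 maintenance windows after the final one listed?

All Wednesdays; the gaps (28, 35, 28, 28, 35) vary with month length.
This is the last Wednesday of each month.
January 2021 ends with Wednesday 2021-01-27.
Last Wednesday of February 2021: 2021-02-24.
Last Wednesday of March 2021: 2021-03-31.
Last Wednesday of April 2021: 2021-04-28.

2021-04-28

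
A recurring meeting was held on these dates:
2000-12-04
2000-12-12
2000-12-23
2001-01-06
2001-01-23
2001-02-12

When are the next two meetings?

Gaps: 8, 11, 14, 17, 20 days — each gap is 3 larger than the previous one.
Next gap: 23 days. 2001-02-12 + 23 days = 2001-03-07.
Next gap: 26 days. 2001-03-07 + 26 days = 2001-04-02.

2001-03-07, 2001-04-02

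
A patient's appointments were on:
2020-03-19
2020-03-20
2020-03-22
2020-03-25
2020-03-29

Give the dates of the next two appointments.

2020-04-03, 2020-04-09

Gaps: 1, 2, 3, 4 days — each gap is 1 larger than the previous one.
Next gap: 5 days. 2020-03-29 + 5 days = 2020-04-03.
Next gap: 6 days. 2020-04-03 + 6 days = 2020-04-09.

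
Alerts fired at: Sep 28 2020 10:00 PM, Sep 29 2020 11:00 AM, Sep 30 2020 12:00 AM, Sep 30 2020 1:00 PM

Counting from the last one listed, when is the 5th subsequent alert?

The interval is a steady 13 hours (13, 13, 13).
Sep 30 2020 1:00 PM + 13 h = Oct 1 2020 2:00 AM.
Oct 1 2020 2:00 AM + 13 h = Oct 1 2020 3:00 PM.
Oct 1 2020 3:00 PM + 13 h = Oct 2 2020 4:00 AM.
Oct 2 2020 4:00 AM + 13 h = Oct 2 2020 5:00 PM.
Oct 2 2020 5:00 PM + 13 h = Oct 3 2020 6:00 AM.

Oct 3 2020 6:00 AM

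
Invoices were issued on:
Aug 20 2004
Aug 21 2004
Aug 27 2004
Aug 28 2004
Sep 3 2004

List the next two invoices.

Sep 4 2004, Sep 10 2004

Gaps: 1, 6, 1, 6 days — not constant, but cyclic with period 2.
The events fall on every Friday and Saturday.
The following Saturday is Sep 4 2004.
Next Friday: Sep 10 2004.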